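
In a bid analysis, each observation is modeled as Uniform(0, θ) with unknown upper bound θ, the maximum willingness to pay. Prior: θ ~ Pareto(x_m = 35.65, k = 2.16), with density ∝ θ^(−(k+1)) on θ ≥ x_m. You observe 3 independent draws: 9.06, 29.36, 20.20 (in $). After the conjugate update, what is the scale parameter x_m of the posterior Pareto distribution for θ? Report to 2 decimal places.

35.65

A Pareto(scale x_m, shape k) prior on the upper bound θ of Uniform(0, θ) is conjugate: posterior is Pareto(max(x_m, max xᵢ), k + n).
Sample maximum = 29.36; prior scale x_m = 35.65 → posterior scale = max = 35.65.
Posterior shape = 2.16 + 3 = 5.16.
Posterior scale x_m = 35.65.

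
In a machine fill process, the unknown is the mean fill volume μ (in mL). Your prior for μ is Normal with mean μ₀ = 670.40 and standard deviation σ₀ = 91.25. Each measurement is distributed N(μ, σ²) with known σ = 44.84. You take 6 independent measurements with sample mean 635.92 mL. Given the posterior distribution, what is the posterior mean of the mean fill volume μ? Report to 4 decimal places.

637.2540

For Normal data with known variance σ², a Normal(μ₀, σ₀²) prior on μ is conjugate. Posterior precision = 1/σ₀² + n/σ²; posterior mean is the precision-weighted average of μ₀ and x̄.
n·x̄ = 6·635.92 = 3815.52.
σ₀² = 91.25² = 8326.5625, σ² = 44.84² = 2010.6256; σ² + n·σ₀² = 2010.6256 + 6·8326.5625 = 51970.0006.
Posterior mean = (μ₀/σ₀² + n·x̄/σ²)/(1/σ₀² + n/σ²) = (σ²·μ₀ + σ₀²·n·x̄)/(σ² + n·σ₀²) = (2010.6256·670.40 + 8326.5625·3815.52)/51970.0006 = 33118089.15224/51970.0006 = 637.2540.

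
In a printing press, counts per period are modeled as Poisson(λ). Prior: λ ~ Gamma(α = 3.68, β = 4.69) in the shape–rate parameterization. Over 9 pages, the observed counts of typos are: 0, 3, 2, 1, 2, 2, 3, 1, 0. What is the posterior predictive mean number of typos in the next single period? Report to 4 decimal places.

With a Gamma(shape α, rate β) prior, the Poisson likelihood is conjugate: the posterior is Gamma(α + ΣXᵢ, β + n).
Sum of counts S = 14 over n = 9 pages.
Posterior: Gamma(α+S, β+n) = Gamma(3.68+14, 4.69+9) = Gamma(17.68, 13.69).
The predictive distribution for one future period is NegBinom with mean α/β = 1.2915.

1.2915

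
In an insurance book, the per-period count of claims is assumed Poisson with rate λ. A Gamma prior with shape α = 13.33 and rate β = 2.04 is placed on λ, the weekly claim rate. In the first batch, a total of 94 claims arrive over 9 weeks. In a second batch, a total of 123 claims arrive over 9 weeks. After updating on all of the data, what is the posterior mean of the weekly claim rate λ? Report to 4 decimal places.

With a Gamma(shape α, rate β) prior, the Poisson likelihood is conjugate: the posterior is Gamma(α + ΣXᵢ, β + n).
After batch 1: Gamma(α+S, β+n) = Gamma(13.33+94, 2.04+9) = Gamma(107.33, 11.04).
After batch 2: Gamma(α+S, β+n) = Gamma(107.33+123, 11.04+9) = Gamma(230.33, 20.04).
Posterior mean = α/β = 230.33/20.04 = 11.4935.

11.4935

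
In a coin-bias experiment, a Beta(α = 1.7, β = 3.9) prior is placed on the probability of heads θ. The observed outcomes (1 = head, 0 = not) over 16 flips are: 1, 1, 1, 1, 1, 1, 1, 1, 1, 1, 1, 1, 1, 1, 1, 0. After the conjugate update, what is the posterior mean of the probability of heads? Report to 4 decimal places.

The Beta prior is conjugate to a Binomial/Bernoulli likelihood; the update adds successes to α and failures to β.
Posterior: Beta(α+k, β+n−k) = Beta(1.7+15, 3.9+1) = Beta(16.7, 4.9).
Posterior mean = α/(α+β) = 16.7/21.6 = 0.7731.

0.7731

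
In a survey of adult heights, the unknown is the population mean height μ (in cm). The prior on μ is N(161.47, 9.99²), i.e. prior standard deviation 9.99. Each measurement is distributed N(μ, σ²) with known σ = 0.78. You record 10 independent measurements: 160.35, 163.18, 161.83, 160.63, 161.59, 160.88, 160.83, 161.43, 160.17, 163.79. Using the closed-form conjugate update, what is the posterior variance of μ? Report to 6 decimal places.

For Normal data with known variance σ², a Normal(μ₀, σ₀²) prior on μ is conjugate. Posterior precision = 1/σ₀² + n/σ²; posterior mean is the precision-weighted average of μ₀ and x̄.
σ₀² = 9.99² = 99.8001, σ² = 0.78² = 0.6084; σ² + n·σ₀² = 0.6084 + 10·99.8001 = 998.6094.
Posterior precision = 1/σ₀² + n/σ² = 1/99.8001 + 10/0.6084 = (σ² + n·σ₀²)/(σ₀²σ²) = 998.6094/(99.8001·0.6084); posterior variance σₙ² = σ₀²σ²/(σ² + n·σ₀²) = 99.8001·0.6084/998.6094 = 0.060803.

0.060803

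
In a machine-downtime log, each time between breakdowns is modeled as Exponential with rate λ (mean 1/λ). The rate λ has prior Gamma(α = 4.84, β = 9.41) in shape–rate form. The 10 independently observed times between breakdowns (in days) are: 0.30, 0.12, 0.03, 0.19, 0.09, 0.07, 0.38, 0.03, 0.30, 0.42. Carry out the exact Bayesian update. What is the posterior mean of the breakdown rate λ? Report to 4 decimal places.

With a Gamma(shape α, rate β) prior on the exponential rate λ, the posterior after n observations with total T = Σxᵢ is Gamma(α+n, β+T).
Sum of observations T = 1.93 days; n = 10.
Posterior: Gamma(4.84+10, 9.41+1.93) = Gamma(14.84, 11.34).
Posterior mean of λ = α/β = 14.84/11.34 = 1.3086.

1.3086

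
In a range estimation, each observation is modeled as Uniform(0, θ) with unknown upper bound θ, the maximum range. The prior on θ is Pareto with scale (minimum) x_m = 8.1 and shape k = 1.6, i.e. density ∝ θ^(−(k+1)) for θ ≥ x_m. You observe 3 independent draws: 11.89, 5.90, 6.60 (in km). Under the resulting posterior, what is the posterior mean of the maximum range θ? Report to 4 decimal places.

A Pareto(scale x_m, shape k) prior on the upper bound θ of Uniform(0, θ) is conjugate: posterior is Pareto(max(x_m, max xᵢ), k + n).
Sample maximum = 11.89; prior scale x_m = 8.1 → posterior scale = max = 11.89.
Posterior shape = 1.6 + 3 = 4.6.
E[θ|data] = k·x_m/(k−1) = 4.6·11.89/3.6 = 15.1928.

15.1928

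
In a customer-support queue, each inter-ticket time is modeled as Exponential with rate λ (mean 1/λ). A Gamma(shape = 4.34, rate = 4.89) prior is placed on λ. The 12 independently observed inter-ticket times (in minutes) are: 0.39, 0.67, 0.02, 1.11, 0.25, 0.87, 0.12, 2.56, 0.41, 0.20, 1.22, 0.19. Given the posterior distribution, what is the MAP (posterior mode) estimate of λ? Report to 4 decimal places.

1.1891

With a Gamma(shape α, rate β) prior on the exponential rate λ, the posterior after n observations with total T = Σxᵢ is Gamma(α+n, β+T).
Sum of observations T = 8.01 minutes; n = 12.
Posterior: Gamma(4.34+12, 4.89+8.01) = Gamma(16.34, 12.90).
Mode = (α−1)/β = 1.1891.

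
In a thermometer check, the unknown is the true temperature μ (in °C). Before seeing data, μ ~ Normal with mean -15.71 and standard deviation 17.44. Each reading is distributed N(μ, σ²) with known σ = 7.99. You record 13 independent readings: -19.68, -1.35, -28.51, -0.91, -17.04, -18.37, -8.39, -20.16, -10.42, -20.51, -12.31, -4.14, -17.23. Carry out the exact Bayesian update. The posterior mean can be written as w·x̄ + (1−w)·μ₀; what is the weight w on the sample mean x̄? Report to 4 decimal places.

For Normal data with known variance σ², a Normal(μ₀, σ₀²) prior on μ is conjugate. Posterior precision = 1/σ₀² + n/σ²; posterior mean is the precision-weighted average of μ₀ and x̄.
σ₀² = 17.44² = 304.1536, σ² = 7.99² = 63.8401. Prior precision 1/σ₀² = 1/304.1536; data precision n/σ² = 13/63.8401.
w = (n/σ²)/(1/σ₀² + n/σ²) = n·σ₀²/(σ² + n·σ₀²) = 13·304.1536/(63.8401 + 13·304.1536) = 3953.9968/4017.8369 = 0.9841.

0.9841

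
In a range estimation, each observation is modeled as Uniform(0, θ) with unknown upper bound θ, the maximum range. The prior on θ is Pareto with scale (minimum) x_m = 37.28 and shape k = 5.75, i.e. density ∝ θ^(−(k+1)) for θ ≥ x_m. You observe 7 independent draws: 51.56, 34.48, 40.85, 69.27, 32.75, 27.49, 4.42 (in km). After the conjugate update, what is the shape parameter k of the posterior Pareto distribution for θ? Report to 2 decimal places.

12.75

A Pareto(scale x_m, shape k) prior on the upper bound θ of Uniform(0, θ) is conjugate: posterior is Pareto(max(x_m, max xᵢ), k + n).
Sample maximum = 69.27; prior scale x_m = 37.28 → posterior scale = max = 69.27.
Posterior shape = 5.75 + 7 = 12.75.
Posterior shape k = 12.75.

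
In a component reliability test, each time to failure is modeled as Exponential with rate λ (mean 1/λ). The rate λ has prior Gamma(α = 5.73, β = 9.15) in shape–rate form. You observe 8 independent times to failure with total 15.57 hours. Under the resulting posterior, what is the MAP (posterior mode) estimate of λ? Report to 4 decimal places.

With a Gamma(shape α, rate β) prior on the exponential rate λ, the posterior after n observations with total T = Σxᵢ is Gamma(α+n, β+T).
Posterior: Gamma(5.73+8, 9.15+15.57) = Gamma(13.73, 24.72).
Mode = (α−1)/β = 0.5150.

0.5150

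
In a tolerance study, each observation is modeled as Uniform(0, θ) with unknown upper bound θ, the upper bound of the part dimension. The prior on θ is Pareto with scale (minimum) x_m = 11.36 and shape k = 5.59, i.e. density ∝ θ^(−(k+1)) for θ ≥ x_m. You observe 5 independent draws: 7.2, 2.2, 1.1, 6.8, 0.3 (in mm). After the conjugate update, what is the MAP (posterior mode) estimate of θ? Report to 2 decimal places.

A Pareto(scale x_m, shape k) prior on the upper bound θ of Uniform(0, θ) is conjugate: posterior is Pareto(max(x_m, max xᵢ), k + n).
Sample maximum = 7.2; prior scale x_m = 11.36 → posterior scale = max = 11.36.
Posterior shape = 5.59 + 5 = 10.59.
The Pareto density is decreasing on [x_m, ∞), so the mode is x_m = 11.36.

11.36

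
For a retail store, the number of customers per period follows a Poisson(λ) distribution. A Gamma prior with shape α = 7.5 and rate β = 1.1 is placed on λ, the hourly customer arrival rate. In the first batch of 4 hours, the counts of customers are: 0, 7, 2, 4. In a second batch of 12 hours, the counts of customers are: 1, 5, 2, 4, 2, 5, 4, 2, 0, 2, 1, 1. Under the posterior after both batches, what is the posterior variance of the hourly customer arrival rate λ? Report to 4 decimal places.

0.1693

With a Gamma(shape α, rate β) prior, the Poisson likelihood is conjugate: the posterior is Gamma(α + ΣXᵢ, β + n).
Batch 1: sum of counts S = 13 over n = 4 hours.
After batch 1: Gamma(α+S, β+n) = Gamma(7.5+13, 1.1+4) = Gamma(20.5, 5.1).
Batch 2: sum of counts S = 29 over n = 12 hours.
After batch 2: Gamma(α+S, β+n) = Gamma(20.5+29, 5.1+12) = Gamma(49.5, 17.1).
Var = α/β² = 49.5/17.1² = 0.1693.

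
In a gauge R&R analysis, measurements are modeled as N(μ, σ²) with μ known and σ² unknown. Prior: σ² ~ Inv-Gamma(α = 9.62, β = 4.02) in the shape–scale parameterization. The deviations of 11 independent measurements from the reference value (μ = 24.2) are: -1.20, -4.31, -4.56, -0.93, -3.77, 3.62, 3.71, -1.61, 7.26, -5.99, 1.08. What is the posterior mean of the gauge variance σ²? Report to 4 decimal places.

With known mean μ and an Inverse-Gamma(α, β) prior on σ², the Normal likelihood is conjugate: posterior is Inv-Gamma(α + n/2, β + Σ(xᵢ−μ)²/2).
Σ(xᵢ−μ)² = (-1.20)² + (-4.31)² + (-4.56)² + (-0.93)² + (-3.77)² + (3.62)² + (3.71)² + (-1.61)² + (7.26)² + (-5.99)² + (1.08)² = 175.1022.
Posterior: Inv-Gamma(9.62 + 11/2, 4.02 + 175.1022/2) = Inv-Gamma(15.12, 91.57110).
E[σ²|data] = β/(α−1) = 91.57110/14.12 = 6.4852.

6.4852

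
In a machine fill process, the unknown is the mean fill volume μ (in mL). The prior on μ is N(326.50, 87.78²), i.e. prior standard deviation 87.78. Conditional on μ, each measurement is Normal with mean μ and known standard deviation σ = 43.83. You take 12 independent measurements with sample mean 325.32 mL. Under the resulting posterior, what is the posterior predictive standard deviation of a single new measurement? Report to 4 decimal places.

45.5840

For Normal data with known variance σ², a Normal(μ₀, σ₀²) prior on μ is conjugate. Posterior precision = 1/σ₀² + n/σ²; posterior mean is the precision-weighted average of μ₀ and x̄.
σ₀² = 87.78² = 7705.3284, σ² = 43.83² = 1921.0689; σ² + n·σ₀² = 1921.0689 + 12·7705.3284 = 94385.0097.
Posterior precision = 1/σ₀² + n/σ² = 1/7705.3284 + 12/1921.0689 = (σ² + n·σ₀²)/(σ₀²σ²) = 94385.0097/(7705.3284·1921.0689); posterior variance σₙ² = σ₀²σ²/(σ² + n·σ₀²) = 7705.3284·1921.0689/94385.0097 = 156.830696.
Predictive variance for one new observation = σₙ² + σ² = 7705.3284·1921.0689/94385.0097 + 1921.0689 = σ²·(σ₀² + 94385.0097)/94385.0097 = 1921.0689·102090.3381/94385.0097 = 2077.899596; SD = √(1921.0689·102090.3381/94385.0097) = 45.5840.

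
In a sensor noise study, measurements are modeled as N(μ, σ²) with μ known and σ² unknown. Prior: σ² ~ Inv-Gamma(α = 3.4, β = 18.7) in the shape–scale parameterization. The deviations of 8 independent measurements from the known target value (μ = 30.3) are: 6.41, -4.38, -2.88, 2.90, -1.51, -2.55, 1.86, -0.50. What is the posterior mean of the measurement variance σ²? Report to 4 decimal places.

9.9116

With known mean μ and an Inverse-Gamma(α, β) prior on σ², the Normal likelihood is conjugate: posterior is Inv-Gamma(α + n/2, β + Σ(xᵢ−μ)²/2).
Σ(xᵢ−μ)² = (6.41)² + (-4.38)² + (-2.88)² + (2.90)² + (-1.51)² + (-2.55)² + (1.86)² + (-0.50)² = 89.4691.
Posterior: Inv-Gamma(3.4 + 8/2, 18.7 + 89.4691/2) = Inv-Gamma(7.40, 63.43455).
E[σ²|data] = β/(α−1) = 63.43455/6.40 = 9.9116.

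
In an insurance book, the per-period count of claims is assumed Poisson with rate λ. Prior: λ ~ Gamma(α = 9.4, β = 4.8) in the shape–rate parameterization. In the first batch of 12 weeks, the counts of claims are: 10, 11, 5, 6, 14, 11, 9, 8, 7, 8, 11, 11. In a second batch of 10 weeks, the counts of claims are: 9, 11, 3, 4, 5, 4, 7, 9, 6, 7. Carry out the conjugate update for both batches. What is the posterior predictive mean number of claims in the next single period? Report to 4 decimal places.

With a Gamma(shape α, rate β) prior, the Poisson likelihood is conjugate: the posterior is Gamma(α + ΣXᵢ, β + n).
Batch 1: sum of counts S = 111 over n = 12 weeks.
After batch 1: Gamma(α+S, β+n) = Gamma(9.4+111, 4.8+12) = Gamma(120.4, 16.8).
Batch 2: sum of counts S = 65 over n = 10 weeks.
After batch 2: Gamma(α+S, β+n) = Gamma(120.4+65, 16.8+10) = Gamma(185.4, 26.8).
The predictive distribution for one future period is NegBinom with mean α/β = 6.9179.

6.9179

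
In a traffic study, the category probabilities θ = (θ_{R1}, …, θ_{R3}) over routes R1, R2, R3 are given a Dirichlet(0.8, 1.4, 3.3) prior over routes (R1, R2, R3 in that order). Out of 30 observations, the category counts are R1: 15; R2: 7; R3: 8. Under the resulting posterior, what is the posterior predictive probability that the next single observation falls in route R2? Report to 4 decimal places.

The Dirichlet prior is conjugate to the Multinomial likelihood: each posterior αⱼ = prior αⱼ + observed count nⱼ.
Posterior concentration: (15.8, 8.4, 11.3), total = 35.5.
P(next = R2 | data) = α_{R2}/Σα = 0.2366.

0.2366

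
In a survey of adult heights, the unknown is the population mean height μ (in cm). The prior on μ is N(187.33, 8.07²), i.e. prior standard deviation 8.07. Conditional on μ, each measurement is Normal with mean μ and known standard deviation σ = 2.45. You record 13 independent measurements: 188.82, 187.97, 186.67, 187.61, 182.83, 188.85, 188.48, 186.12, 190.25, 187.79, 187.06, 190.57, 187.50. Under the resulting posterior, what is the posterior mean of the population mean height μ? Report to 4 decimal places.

For Normal data with known variance σ², a Normal(μ₀, σ₀²) prior on μ is conjugate. Posterior precision = 1/σ₀² + n/σ²; posterior mean is the precision-weighted average of μ₀ and x̄.
Σxᵢ = 188.82 + 187.97 + 186.67 + 187.61 + 182.83 + 188.85 + 188.48 + 186.12 + 190.25 + 187.79 + 187.06 + 190.57 + 187.50 = 2440.52, so n·x̄ = 2440.52.
σ₀² = 8.07² = 65.1249, σ² = 2.45² = 6.0025; σ² + n·σ₀² = 6.0025 + 13·65.1249 = 852.6262.
Posterior mean = (μ₀/σ₀² + n·x̄/σ²)/(1/σ₀² + n/σ²) = (σ²·μ₀ + σ₀²·n·x̄)/(σ² + n·σ₀²) = (6.0025·187.33 + 65.1249·2440.52)/852.6262 = 160063.069273/852.6262 = 187.7295.

187.7295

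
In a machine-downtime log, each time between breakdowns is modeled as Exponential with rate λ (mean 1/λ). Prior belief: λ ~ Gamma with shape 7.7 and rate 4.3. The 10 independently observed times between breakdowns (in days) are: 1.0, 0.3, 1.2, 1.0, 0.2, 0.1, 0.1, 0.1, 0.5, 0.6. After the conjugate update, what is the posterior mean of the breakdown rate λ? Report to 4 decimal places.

1.8830

With a Gamma(shape α, rate β) prior on the exponential rate λ, the posterior after n observations with total T = Σxᵢ is Gamma(α+n, β+T).
Sum of observations T = 5.1 days; n = 10.
Posterior: Gamma(7.7+10, 4.3+5.1) = Gamma(17.7, 9.4).
Posterior mean of λ = α/β = 17.7/9.4 = 1.8830.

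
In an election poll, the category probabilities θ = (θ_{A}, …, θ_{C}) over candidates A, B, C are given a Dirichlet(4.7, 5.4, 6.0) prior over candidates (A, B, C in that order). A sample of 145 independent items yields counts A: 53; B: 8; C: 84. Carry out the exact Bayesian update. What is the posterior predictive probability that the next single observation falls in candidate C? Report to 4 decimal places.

0.5587

The Dirichlet prior is conjugate to the Multinomial likelihood: each posterior αⱼ = prior αⱼ + observed count nⱼ.
Posterior concentration: (57.7, 13.4, 90.0), total = 161.1.
P(next = C | data) = α_{C}/Σα = 0.5587.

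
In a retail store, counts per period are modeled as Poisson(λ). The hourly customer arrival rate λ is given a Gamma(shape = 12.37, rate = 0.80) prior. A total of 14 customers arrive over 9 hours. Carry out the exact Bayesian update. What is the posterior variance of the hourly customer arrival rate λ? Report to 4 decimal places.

With a Gamma(shape α, rate β) prior, the Poisson likelihood is conjugate: the posterior is Gamma(α + ΣXᵢ, β + n).
Posterior: Gamma(α+S, β+n) = Gamma(12.37+14, 0.80+9) = Gamma(26.37, 9.80).
Var = α/β² = 26.37/9.80² = 0.2746.

0.2746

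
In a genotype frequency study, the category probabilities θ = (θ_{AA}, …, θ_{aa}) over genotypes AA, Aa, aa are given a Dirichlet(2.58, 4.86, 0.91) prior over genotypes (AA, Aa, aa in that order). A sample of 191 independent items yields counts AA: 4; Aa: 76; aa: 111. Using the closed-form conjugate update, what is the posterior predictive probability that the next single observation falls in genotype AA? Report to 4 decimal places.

The Dirichlet prior is conjugate to the Multinomial likelihood: each posterior αⱼ = prior αⱼ + observed count nⱼ.
Posterior concentration: (6.58, 80.86, 111.91), total = 199.35.
P(next = AA | data) = α_{AA}/Σα = 0.0330.

0.0330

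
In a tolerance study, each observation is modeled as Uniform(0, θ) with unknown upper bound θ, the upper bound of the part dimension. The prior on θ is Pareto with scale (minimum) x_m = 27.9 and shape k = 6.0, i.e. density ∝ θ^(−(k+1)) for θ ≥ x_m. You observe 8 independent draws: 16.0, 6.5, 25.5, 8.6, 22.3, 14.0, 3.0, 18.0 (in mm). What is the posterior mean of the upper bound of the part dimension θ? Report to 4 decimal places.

30.0462

A Pareto(scale x_m, shape k) prior on the upper bound θ of Uniform(0, θ) is conjugate: posterior is Pareto(max(x_m, max xᵢ), k + n).
Sample maximum = 25.5; prior scale x_m = 27.9 → posterior scale = max = 27.9.
Posterior shape = 6.0 + 8 = 14.0.
E[θ|data] = k·x_m/(k−1) = 14.0·27.9/13.0 = 30.0462.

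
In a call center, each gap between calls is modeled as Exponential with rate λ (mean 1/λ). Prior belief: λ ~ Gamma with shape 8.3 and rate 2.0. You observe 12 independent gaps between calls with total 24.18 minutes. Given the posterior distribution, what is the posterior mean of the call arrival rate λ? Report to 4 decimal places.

With a Gamma(shape α, rate β) prior on the exponential rate λ, the posterior after n observations with total T = Σxᵢ is Gamma(α+n, β+T).
Posterior: Gamma(8.3+12, 2.0+24.18) = Gamma(20.3, 26.18).
Posterior mean of λ = α/β = 20.3/26.18 = 0.7754.

0.7754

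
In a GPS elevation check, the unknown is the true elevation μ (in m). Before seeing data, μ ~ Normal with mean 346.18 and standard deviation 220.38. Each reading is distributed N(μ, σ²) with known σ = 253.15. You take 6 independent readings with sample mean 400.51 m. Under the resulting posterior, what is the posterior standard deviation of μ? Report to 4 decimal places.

93.5701

For Normal data with known variance σ², a Normal(μ₀, σ₀²) prior on μ is conjugate. Posterior precision = 1/σ₀² + n/σ²; posterior mean is the precision-weighted average of μ₀ and x̄.
σ₀² = 220.38² = 48567.3444, σ² = 253.15² = 64084.9225; σ² + n·σ₀² = 64084.9225 + 6·48567.3444 = 355488.9889.
Posterior precision = 1/σ₀² + n/σ² = 1/48567.3444 + 6/64084.9225 = (σ² + n·σ₀²)/(σ₀²σ²) = 355488.9889/(48567.3444·64084.9225); posterior variance σₙ² = σ₀²σ²/(σ² + n·σ₀²) = 48567.3444·64084.9225/355488.9889 = 8755.361204.
Posterior SD = √σₙ² = √(48567.3444·64084.9225/355488.9889) = 93.5701.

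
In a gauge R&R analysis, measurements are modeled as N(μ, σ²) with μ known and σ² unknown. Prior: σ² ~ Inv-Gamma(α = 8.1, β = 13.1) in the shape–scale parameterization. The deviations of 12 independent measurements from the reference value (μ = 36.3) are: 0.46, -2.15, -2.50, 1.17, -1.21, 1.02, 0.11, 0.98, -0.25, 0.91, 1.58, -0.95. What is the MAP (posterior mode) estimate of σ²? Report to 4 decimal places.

1.5371

With known mean μ and an Inverse-Gamma(α, β) prior on σ², the Normal likelihood is conjugate: posterior is Inv-Gamma(α + n/2, β + Σ(xᵢ−μ)²/2).
Σ(xᵢ−μ)² = (0.46)² + (-2.15)² + (-2.50)² + (1.17)² + (-1.21)² + (1.02)² + (0.11)² + (0.98)² + (-0.25)² + (0.91)² + (1.58)² + (-0.95)² = 20.2195.
Posterior: Inv-Gamma(8.1 + 12/2, 13.1 + 20.2195/2) = Inv-Gamma(14.10, 23.20975).
Mode = β/(α+1) = 23.20975/15.10 = 1.5371.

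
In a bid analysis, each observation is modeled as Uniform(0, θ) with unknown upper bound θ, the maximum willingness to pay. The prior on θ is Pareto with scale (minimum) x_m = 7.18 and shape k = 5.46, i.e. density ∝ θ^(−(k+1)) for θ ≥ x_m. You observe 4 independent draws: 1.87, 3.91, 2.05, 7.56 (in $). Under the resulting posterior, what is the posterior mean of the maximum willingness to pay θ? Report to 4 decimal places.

A Pareto(scale x_m, shape k) prior on the upper bound θ of Uniform(0, θ) is conjugate: posterior is Pareto(max(x_m, max xᵢ), k + n).
Sample maximum = 7.56; prior scale x_m = 7.18 → posterior scale = max = 7.56.
Posterior shape = 5.46 + 4 = 9.46.
E[θ|data] = k·x_m/(k−1) = 9.46·7.56/8.46 = 8.4536.

8.4536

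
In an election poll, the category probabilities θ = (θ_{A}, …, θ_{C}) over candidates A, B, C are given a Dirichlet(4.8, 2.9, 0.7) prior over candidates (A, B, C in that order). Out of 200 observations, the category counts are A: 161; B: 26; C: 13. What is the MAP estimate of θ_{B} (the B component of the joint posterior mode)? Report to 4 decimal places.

0.1358

The Dirichlet prior is conjugate to the Multinomial likelihood: each posterior αⱼ = prior αⱼ + observed count nⱼ.
Posterior concentration: (165.8, 28.9, 13.7), total = 208.4.
Joint mode component: (α_{B}−1)/(Σα−K) = 27.9/205.4 = 0.1358.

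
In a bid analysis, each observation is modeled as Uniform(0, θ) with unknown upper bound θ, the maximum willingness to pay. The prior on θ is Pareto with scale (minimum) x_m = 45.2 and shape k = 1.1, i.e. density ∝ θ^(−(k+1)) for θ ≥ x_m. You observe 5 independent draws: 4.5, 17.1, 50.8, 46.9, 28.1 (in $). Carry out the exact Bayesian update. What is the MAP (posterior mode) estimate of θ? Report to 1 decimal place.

A Pareto(scale x_m, shape k) prior on the upper bound θ of Uniform(0, θ) is conjugate: posterior is Pareto(max(x_m, max xᵢ), k + n).
Sample maximum = 50.8; prior scale x_m = 45.2 → posterior scale = max = 50.8.
Posterior shape = 1.1 + 5 = 6.1.
The Pareto density is decreasing on [x_m, ∞), so the mode is x_m = 50.8.

50.8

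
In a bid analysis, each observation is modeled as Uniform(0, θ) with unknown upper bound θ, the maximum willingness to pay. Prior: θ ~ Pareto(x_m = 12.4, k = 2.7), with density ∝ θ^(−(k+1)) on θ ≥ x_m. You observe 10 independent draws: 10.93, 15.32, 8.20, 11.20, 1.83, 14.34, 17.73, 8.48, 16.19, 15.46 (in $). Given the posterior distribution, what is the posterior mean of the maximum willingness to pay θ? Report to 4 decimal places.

A Pareto(scale x_m, shape k) prior on the upper bound θ of Uniform(0, θ) is conjugate: posterior is Pareto(max(x_m, max xᵢ), k + n).
Sample maximum = 17.73; prior scale x_m = 12.4 → posterior scale = max = 17.73.
Posterior shape = 2.7 + 10 = 12.7.
E[θ|data] = k·x_m/(k−1) = 12.7·17.73/11.7 = 19.2454.

19.2454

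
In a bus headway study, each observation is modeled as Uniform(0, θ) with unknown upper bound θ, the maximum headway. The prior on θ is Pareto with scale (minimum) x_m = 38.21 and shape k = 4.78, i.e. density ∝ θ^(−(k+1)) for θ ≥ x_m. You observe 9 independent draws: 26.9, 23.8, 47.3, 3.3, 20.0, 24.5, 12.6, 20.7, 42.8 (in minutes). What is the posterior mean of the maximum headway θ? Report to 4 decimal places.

51.0011

A Pareto(scale x_m, shape k) prior on the upper bound θ of Uniform(0, θ) is conjugate: posterior is Pareto(max(x_m, max xᵢ), k + n).
Sample maximum = 47.3; prior scale x_m = 38.21 → posterior scale = max = 47.30.
Posterior shape = 4.78 + 9 = 13.78.
E[θ|data] = k·x_m/(k−1) = 13.78·47.30/12.78 = 51.0011.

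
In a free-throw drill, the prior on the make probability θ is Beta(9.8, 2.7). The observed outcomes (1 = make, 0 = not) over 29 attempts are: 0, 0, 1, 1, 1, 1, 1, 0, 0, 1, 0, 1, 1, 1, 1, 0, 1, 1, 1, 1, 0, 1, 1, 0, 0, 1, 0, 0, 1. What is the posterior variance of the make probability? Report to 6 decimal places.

The Beta prior is conjugate to a Binomial/Bernoulli likelihood; the update adds successes to α and failures to β.
Posterior: Beta(α+k, β+n−k) = Beta(9.8+18, 2.7+11) = Beta(27.8, 13.7).
Var = αβ/((α+β)²(α+β+1)) = 27.8·13.7/(41.5²·42.5) = 0.005203.

0.005203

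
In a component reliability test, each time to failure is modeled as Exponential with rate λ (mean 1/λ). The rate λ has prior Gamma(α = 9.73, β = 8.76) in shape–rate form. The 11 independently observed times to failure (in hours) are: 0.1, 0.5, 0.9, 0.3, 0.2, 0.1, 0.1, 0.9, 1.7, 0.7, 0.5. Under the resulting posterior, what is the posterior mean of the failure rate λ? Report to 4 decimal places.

1.4045

With a Gamma(shape α, rate β) prior on the exponential rate λ, the posterior after n observations with total T = Σxᵢ is Gamma(α+n, β+T).
Sum of observations T = 6.0 hours; n = 11.
Posterior: Gamma(9.73+11, 8.76+6.0) = Gamma(20.73, 14.76).
Posterior mean of λ = α/β = 20.73/14.76 = 1.4045.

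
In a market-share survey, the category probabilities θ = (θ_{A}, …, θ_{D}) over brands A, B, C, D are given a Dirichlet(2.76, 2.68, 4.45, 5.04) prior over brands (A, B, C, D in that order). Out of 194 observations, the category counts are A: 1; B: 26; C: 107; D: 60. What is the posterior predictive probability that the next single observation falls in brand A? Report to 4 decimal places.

The Dirichlet prior is conjugate to the Multinomial likelihood: each posterior αⱼ = prior αⱼ + observed count nⱼ.
Posterior concentration: (3.76, 28.68, 111.45, 65.04), total = 208.93.
P(next = A | data) = α_{A}/Σα = 0.0180.

0.0180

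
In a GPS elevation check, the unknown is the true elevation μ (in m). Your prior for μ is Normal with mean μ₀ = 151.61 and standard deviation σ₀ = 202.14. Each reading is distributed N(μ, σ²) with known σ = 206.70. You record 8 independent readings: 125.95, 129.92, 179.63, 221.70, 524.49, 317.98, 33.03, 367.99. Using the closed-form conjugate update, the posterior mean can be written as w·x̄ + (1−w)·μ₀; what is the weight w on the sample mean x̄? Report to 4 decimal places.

0.8844

For Normal data with known variance σ², a Normal(μ₀, σ₀²) prior on μ is conjugate. Posterior precision = 1/σ₀² + n/σ²; posterior mean is the precision-weighted average of μ₀ and x̄.
σ₀² = 202.14² = 40860.5796, σ² = 206.70² = 42724.89. Prior precision 1/σ₀² = 1/40860.5796; data precision n/σ² = 8/42724.89.
w = (n/σ²)/(1/σ₀² + n/σ²) = n·σ₀²/(σ² + n·σ₀²) = 8·40860.5796/(42724.89 + 8·40860.5796) = 326884.6368/369609.5268 = 0.8844.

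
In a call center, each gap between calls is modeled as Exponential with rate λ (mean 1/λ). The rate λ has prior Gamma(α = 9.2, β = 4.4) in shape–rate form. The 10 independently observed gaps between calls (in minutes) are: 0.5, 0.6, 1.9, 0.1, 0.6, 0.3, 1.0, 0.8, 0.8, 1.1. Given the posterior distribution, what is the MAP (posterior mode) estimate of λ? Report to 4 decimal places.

With a Gamma(shape α, rate β) prior on the exponential rate λ, the posterior after n observations with total T = Σxᵢ is Gamma(α+n, β+T).
Sum of observations T = 7.7 minutes; n = 10.
Posterior: Gamma(9.2+10, 4.4+7.7) = Gamma(19.2, 12.1).
Mode = (α−1)/β = 1.5041.

1.5041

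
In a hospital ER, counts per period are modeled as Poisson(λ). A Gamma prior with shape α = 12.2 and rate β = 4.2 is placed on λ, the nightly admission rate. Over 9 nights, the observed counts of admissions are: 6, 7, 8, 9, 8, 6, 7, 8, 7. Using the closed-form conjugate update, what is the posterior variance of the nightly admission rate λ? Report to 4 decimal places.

With a Gamma(shape α, rate β) prior, the Poisson likelihood is conjugate: the posterior is Gamma(α + ΣXᵢ, β + n).
Sum of counts S = 66 over n = 9 nights.
Posterior: Gamma(α+S, β+n) = Gamma(12.2+66, 4.2+9) = Gamma(78.2, 13.2).
Var = α/β² = 78.2/13.2² = 0.4488.

0.4488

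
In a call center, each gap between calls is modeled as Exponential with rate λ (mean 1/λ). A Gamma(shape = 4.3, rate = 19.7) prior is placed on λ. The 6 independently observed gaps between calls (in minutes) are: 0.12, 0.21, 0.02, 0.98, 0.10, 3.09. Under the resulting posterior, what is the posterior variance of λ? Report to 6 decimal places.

With a Gamma(shape α, rate β) prior on the exponential rate λ, the posterior after n observations with total T = Σxᵢ is Gamma(α+n, β+T).
Sum of observations T = 4.52 minutes; n = 6.
Posterior: Gamma(4.3+6, 19.7+4.52) = Gamma(10.3, 24.22).
Var = α/β² = 0.017559.

0.017559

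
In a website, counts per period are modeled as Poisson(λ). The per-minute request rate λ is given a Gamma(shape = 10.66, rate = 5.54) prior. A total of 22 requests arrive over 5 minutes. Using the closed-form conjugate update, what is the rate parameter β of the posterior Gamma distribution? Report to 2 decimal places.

10.54

With a Gamma(shape α, rate β) prior, the Poisson likelihood is conjugate: the posterior is Gamma(α + ΣXᵢ, β + n).
Posterior: Gamma(α+S, β+n) = Gamma(10.66+22, 5.54+5) = Gamma(32.66, 10.54).
Posterior β = 10.54.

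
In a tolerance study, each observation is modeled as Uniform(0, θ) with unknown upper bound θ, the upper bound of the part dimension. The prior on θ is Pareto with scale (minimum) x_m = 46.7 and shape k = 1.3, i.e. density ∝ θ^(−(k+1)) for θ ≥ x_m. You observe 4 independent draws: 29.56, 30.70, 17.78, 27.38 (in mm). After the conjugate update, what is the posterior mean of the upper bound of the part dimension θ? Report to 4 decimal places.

57.5605

A Pareto(scale x_m, shape k) prior on the upper bound θ of Uniform(0, θ) is conjugate: posterior is Pareto(max(x_m, max xᵢ), k + n).
Sample maximum = 30.70; prior scale x_m = 46.7 → posterior scale = max = 46.70.
Posterior shape = 1.3 + 4 = 5.3.
E[θ|data] = k·x_m/(k−1) = 5.3·46.70/4.3 = 57.5605.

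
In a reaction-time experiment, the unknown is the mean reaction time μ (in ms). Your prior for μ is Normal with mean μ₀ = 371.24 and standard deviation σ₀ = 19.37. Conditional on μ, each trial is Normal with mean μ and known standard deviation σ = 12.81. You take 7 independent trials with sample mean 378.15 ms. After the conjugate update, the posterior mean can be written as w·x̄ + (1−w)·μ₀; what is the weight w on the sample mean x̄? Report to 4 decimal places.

0.9412

For Normal data with known variance σ², a Normal(μ₀, σ₀²) prior on μ is conjugate. Posterior precision = 1/σ₀² + n/σ²; posterior mean is the precision-weighted average of μ₀ and x̄.
σ₀² = 19.37² = 375.1969, σ² = 12.81² = 164.0961. Prior precision 1/σ₀² = 1/375.1969; data precision n/σ² = 7/164.0961.
w = (n/σ²)/(1/σ₀² + n/σ²) = n·σ₀²/(σ² + n·σ₀²) = 7·375.1969/(164.0961 + 7·375.1969) = 2626.3783/2790.4744 = 0.9412.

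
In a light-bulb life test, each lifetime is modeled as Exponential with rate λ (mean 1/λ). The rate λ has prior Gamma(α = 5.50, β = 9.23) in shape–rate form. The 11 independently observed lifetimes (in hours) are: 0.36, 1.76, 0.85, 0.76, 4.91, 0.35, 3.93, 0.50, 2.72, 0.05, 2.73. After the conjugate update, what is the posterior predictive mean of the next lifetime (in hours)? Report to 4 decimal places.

1.8161

With a Gamma(shape α, rate β) prior on the exponential rate λ, the posterior after n observations with total T = Σxᵢ is Gamma(α+n, β+T).
Sum of observations T = 18.92 hours; n = 11.
Posterior: Gamma(5.50+11, 9.23+18.92) = Gamma(16.50, 28.15).
The predictive distribution for the next observation is Lomax; its mean is β/(α−1) = 28.15/15.50 = 1.8161.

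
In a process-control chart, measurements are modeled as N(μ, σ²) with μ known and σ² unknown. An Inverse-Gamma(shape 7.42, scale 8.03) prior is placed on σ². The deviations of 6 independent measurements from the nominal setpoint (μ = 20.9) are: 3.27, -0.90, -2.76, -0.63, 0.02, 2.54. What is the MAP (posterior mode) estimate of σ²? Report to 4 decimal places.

With known mean μ and an Inverse-Gamma(α, β) prior on σ², the Normal likelihood is conjugate: posterior is Inv-Gamma(α + n/2, β + Σ(xᵢ−μ)²/2).
Σ(xᵢ−μ)² = (3.27)² + (-0.90)² + (-2.76)² + (-0.63)² + (0.02)² + (2.54)² = 25.9694.
Posterior: Inv-Gamma(7.42 + 6/2, 8.03 + 25.9694/2) = Inv-Gamma(10.42, 21.01470).
Mode = β/(α+1) = 21.01470/11.42 = 1.8402.

1.8402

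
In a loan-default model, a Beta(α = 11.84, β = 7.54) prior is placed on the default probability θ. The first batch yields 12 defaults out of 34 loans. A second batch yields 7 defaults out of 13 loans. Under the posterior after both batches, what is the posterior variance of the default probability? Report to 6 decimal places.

0.003692

The Beta prior is conjugate to a Binomial/Bernoulli likelihood; the update adds successes to α and failures to β.
After batch 1: Beta(11.84+12, 7.54+22) = Beta(23.84, 29.54).
After batch 2: Beta(23.84+7, 29.54+6) = Beta(30.84, 35.54).
Var = αβ/((α+β)²(α+β+1)) = 30.84·35.54/(66.38²·67.38) = 0.003692.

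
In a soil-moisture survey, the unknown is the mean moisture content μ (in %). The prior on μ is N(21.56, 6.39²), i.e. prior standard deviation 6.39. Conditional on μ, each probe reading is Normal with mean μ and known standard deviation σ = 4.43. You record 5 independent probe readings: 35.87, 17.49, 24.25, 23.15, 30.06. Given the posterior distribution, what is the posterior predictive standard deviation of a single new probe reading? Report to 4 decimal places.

4.8172

For Normal data with known variance σ², a Normal(μ₀, σ₀²) prior on μ is conjugate. Posterior precision = 1/σ₀² + n/σ²; posterior mean is the precision-weighted average of μ₀ and x̄.
σ₀² = 6.39² = 40.8321, σ² = 4.43² = 19.6249; σ² + n·σ₀² = 19.6249 + 5·40.8321 = 223.7854.
Posterior precision = 1/σ₀² + n/σ² = 1/40.8321 + 5/19.6249 = (σ² + n·σ₀²)/(σ₀²σ²) = 223.7854/(40.8321·19.6249); posterior variance σₙ² = σ₀²σ²/(σ² + n·σ₀²) = 40.8321·19.6249/223.7854 = 3.580778.
Predictive variance for one new observation = σₙ² + σ² = 40.8321·19.6249/223.7854 + 19.6249 = σ²·(σ₀² + 223.7854)/223.7854 = 19.6249·264.6175/223.7854 = 23.205678; SD = √(19.6249·264.6175/223.7854) = 4.8172.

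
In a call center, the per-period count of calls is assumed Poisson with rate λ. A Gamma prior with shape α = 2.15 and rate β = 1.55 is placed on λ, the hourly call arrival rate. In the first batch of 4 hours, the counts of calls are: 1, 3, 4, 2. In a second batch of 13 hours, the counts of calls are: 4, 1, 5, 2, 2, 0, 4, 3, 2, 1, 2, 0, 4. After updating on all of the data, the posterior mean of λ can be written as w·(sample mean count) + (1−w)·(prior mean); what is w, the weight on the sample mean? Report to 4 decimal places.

0.9164

With a Gamma(shape α, rate β) prior, the Poisson likelihood is conjugate: the posterior is Gamma(α + ΣXᵢ, β + n).
Total number of hours: n = 4 + 13 = 17.
Posterior mean = (α₀+S)/(β₀+n) = [n/(β₀+n)]·(S/n) + [β₀/(β₀+n)]·(α₀/β₀), so only n and β₀ enter the weight.
Weight on data w = n/(β₀+n) = 17/(1.55+17) = 17/18.55 = 0.9164.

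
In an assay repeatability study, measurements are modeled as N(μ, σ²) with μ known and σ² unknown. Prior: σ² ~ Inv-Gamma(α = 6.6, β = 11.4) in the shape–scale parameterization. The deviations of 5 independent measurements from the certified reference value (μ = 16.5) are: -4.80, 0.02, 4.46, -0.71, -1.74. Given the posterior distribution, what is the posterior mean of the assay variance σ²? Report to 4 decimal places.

4.2755

With known mean μ and an Inverse-Gamma(α, β) prior on σ², the Normal likelihood is conjugate: posterior is Inv-Gamma(α + n/2, β + Σ(xᵢ−μ)²/2).
Σ(xᵢ−μ)² = (-4.80)² + (0.02)² + (4.46)² + (-0.71)² + (-1.74)² = 46.4637.
Posterior: Inv-Gamma(6.6 + 5/2, 11.4 + 46.4637/2) = Inv-Gamma(9.10, 34.63185).
E[σ²|data] = β/(α−1) = 34.63185/8.10 = 4.2755.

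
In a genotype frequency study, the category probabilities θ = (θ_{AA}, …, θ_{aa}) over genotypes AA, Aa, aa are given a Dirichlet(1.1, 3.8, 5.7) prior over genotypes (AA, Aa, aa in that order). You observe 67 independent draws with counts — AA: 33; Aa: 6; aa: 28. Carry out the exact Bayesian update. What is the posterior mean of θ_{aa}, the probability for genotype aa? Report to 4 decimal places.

0.4343

The Dirichlet prior is conjugate to the Multinomial likelihood: each posterior αⱼ = prior αⱼ + observed count nⱼ.
Posterior concentration: (34.1, 9.8, 33.7), total = 77.6.
E[θ_{aa}|data] = α_{aa}/Σα = 33.7/77.6 = 0.4343.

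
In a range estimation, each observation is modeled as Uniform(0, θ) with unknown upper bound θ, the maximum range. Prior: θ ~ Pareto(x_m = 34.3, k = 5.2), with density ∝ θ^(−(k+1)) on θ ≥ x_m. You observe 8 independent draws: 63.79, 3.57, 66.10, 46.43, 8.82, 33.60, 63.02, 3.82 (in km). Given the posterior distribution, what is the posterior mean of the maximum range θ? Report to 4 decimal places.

71.5180

A Pareto(scale x_m, shape k) prior on the upper bound θ of Uniform(0, θ) is conjugate: posterior is Pareto(max(x_m, max xᵢ), k + n).
Sample maximum = 66.10; prior scale x_m = 34.3 → posterior scale = max = 66.10.
Posterior shape = 5.2 + 8 = 13.2.
E[θ|data] = k·x_m/(k−1) = 13.2·66.10/12.2 = 71.5180.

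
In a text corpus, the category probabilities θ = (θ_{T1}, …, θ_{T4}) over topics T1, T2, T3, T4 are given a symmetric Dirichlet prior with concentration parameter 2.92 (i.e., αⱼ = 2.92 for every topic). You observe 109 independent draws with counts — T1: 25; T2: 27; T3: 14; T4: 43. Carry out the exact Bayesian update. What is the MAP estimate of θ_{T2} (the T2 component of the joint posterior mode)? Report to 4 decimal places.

The Dirichlet prior is conjugate to the Multinomial likelihood: each posterior αⱼ = prior αⱼ + observed count nⱼ.
Posterior concentration: (27.92, 29.92, 16.92, 45.92), total = 120.68.
Joint mode component: (α_{T2}−1)/(Σα−K) = 28.92/116.68 = 0.2479.

0.2479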